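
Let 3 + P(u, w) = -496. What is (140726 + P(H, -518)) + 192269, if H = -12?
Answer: 332496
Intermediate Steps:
P(u, w) = -499 (P(u, w) = -3 - 496 = -499)
(140726 + P(H, -518)) + 192269 = (140726 - 499) + 192269 = 140227 + 192269 = 332496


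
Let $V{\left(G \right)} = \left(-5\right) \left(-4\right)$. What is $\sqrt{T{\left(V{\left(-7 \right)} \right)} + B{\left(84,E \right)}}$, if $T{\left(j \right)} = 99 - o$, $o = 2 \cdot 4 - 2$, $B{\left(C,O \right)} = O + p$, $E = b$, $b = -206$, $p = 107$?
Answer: $i \sqrt{6} \approx 2.4495 i$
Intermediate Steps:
$V{\left(G \right)} = 20$
$E = -206$
$B{\left(C,O \right)} = 107 + O$ ($B{\left(C,O \right)} = O + 107 = 107 + O$)
$o = 6$ ($o = 8 - 2 = 6$)
$T{\left(j \right)} = 93$ ($T{\left(j \right)} = 99 - 6 = 93$)
$\sqrt{T{\left(V{\left(-7 \right)} \right)} + B{\left(84,E \right)}} = \sqrt{93 + \left(107 - 206\right)} = \sqrt{93 - 99} = \sqrt{-6} = i \sqrt{6}$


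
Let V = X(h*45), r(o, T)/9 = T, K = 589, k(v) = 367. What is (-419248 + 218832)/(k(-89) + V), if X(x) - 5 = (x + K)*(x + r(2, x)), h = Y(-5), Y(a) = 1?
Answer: -25052/35709 ≈ -0.70156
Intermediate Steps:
h = 1
r(o, T) = 9*T
X(x) = 5 + 10*x*(589 + x) (X(x) = 5 + (x + 589)*(x + 9*x) = 5 + (589 + x)*(10*x) = 5 + 10*x*(589 + x))
V = 285305 (V = 5 + 10*(1*45)² + 5890*(1*45) = 5 + 10*45² + 5890*45 = 5 + 10*2025 + 265050 = 5 + 20250 + 265050 = 285305)
(-419248 + 218832)/(k(-89) + V) = (-419248 + 218832)/(367 + 285305) = -200416/285672 = -200416*1/285672 = -25052/35709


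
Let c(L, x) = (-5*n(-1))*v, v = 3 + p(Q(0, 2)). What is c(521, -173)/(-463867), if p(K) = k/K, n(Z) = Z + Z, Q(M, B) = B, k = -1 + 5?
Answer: -50/463867 ≈ -0.00010779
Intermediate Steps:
k = 4
n(Z) = 2*Z
p(K) = 4/K
v = 5 (v = 3 + 4/2 = 3 + 4*(1/2) = 3 + 2 = 5)
c(L, x) = 50 (c(L, x) = -10*(-1)*5 = -5*(-2)*5 = 10*5 = 50)
c(521, -173)/(-463867) = 50/(-463867) = 50*(-1/463867) = -50/463867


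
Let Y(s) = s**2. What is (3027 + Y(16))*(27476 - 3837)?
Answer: 77606837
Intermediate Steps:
(3027 + Y(16))*(27476 - 3837) = (3027 + 16**2)*(27476 - 3837) = (3027 + 256)*23639 = 3283*23639 = 77606837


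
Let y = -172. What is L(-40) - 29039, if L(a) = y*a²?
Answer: -304239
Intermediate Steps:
L(a) = -172*a²
L(-40) - 29039 = -172*(-40)² - 29039 = -172*1600 - 29039 = -275200 - 29039 = -304239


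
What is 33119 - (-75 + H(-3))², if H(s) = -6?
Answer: 26558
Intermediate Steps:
33119 - (-75 + H(-3))² = 33119 - (-75 - 6)² = 33119 - 1*(-81)² = 33119 - 1*6561 = 33119 - 6561 = 26558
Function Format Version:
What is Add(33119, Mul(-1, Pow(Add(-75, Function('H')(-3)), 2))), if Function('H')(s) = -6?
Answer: 26558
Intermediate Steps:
Add(33119, Mul(-1, Pow(Add(-75, Function('H')(-3)), 2))) = Add(33119, Mul(-1, Pow(Add(-75, -6), 2))) = Add(33119, Mul(-1, Pow(-81, 2))) = Add(33119, Mul(-1, 6561)) = Add(33119, -6561) = 26558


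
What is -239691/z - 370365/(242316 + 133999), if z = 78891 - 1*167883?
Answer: 3815986439/2232601632 ≈ 1.7092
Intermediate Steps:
z = -88992 (z = 78891 - 167883 = -88992)
-239691/z - 370365/(242316 + 133999) = -239691/(-88992) - 370365/(242316 + 133999) = -239691*(-1/88992) - 370365/376315 = 79897/29664 - 370365*1/376315 = 79897/29664 - 74073/75263 = 3815986439/2232601632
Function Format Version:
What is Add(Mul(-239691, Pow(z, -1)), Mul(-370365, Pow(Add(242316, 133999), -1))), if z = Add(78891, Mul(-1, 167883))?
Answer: Rational(3815986439, 2232601632) ≈ 1.7092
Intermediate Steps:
z = -88992 (z = Add(78891, -167883) = -88992)
Add(Mul(-239691, Pow(z, -1)), Mul(-370365, Pow(Add(242316, 133999), -1))) = Add(Mul(-239691, Pow(-88992, -1)), Mul(-370365, Pow(Add(242316, 133999), -1))) = Add(Mul(-239691, Rational(-1, 88992)), Mul(-370365, Pow(376315, -1))) = Add(Rational(79897, 29664), Mul(-370365, Rational(1, 376315))) = Add(Rational(79897, 29664), Rational(-74073, 75263)) = Rational(3815986439, 2232601632)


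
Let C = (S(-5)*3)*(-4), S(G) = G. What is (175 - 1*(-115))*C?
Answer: 17400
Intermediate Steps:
C = 60 (C = -5*3*(-4) = -15*(-4) = 60)
(175 - 1*(-115))*C = (175 - 1*(-115))*60 = (175 + 115)*60 = 290*60 = 17400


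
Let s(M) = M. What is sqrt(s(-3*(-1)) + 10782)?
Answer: sqrt(10785) ≈ 103.85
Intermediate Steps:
sqrt(s(-3*(-1)) + 10782) = sqrt(-3*(-1) + 10782) = sqrt(3 + 10782) = sqrt(10785)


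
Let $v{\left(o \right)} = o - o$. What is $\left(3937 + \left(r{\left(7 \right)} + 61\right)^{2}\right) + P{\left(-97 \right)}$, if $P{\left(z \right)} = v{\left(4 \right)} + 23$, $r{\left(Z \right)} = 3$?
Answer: $8056$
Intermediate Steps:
$v{\left(o \right)} = 0$
$P{\left(z \right)} = 23$ ($P{\left(z \right)} = 0 + 23 = 23$)
$\left(3937 + \left(r{\left(7 \right)} + 61\right)^{2}\right) + P{\left(-97 \right)} = \left(3937 + \left(3 + 61\right)^{2}\right) + 23 = \left(3937 + 64^{2}\right) + 23 = \left(3937 + 4096\right) + 23 = 8033 + 23 = 8056$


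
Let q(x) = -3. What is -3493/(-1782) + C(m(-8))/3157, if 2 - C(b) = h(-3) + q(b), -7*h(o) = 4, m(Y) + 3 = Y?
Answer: 7023755/3580038 ≈ 1.9619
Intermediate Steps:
m(Y) = -3 + Y
h(o) = -4/7 (h(o) = -1/7*4 = -4/7)
C(b) = 39/7 (C(b) = 2 - (-4/7 - 3) = 2 - 1*(-25/7) = 2 + 25/7 = 39/7)
-3493/(-1782) + C(m(-8))/3157 = -3493/(-1782) + (39/7)/3157 = -3493*(-1/1782) + (39/7)*(1/3157) = 3493/1782 + 39/22099 = 7023755/3580038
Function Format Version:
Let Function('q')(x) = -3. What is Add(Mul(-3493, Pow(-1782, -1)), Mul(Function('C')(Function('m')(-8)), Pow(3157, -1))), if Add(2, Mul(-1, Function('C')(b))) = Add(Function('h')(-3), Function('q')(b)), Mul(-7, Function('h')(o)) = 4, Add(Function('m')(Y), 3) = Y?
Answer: Rational(7023755, 3580038) ≈ 1.9619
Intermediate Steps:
Function('m')(Y) = Add(-3, Y)
Function('h')(o) = Rational(-4, 7) (Function('h')(o) = Mul(Rational(-1, 7), 4) = Rational(-4, 7))
Function('C')(b) = Rational(39, 7) (Function('C')(b) = Add(2, Mul(-1, Add(Rational(-4, 7), -3))) = Add(2, Mul(-1, Rational(-25, 7))) = Add(2, Rational(25, 7)) = Rational(39, 7))
Add(Mul(-3493, Pow(-1782, -1)), Mul(Function('C')(Function('m')(-8)), Pow(3157, -1))) = Add(Mul(-3493, Pow(-1782, -1)), Mul(Rational(39, 7), Pow(3157, -1))) = Add(Mul(-3493, Rational(-1, 1782)), Mul(Rational(39, 7), Rational(1, 3157))) = Add(Rational(3493, 1782), Rational(39, 22099)) = Rational(7023755, 3580038)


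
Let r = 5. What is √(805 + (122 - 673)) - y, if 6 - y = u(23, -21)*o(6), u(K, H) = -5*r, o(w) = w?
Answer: -156 + √254 ≈ -140.06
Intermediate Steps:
u(K, H) = -25 (u(K, H) = -5*5 = -25)
y = 156 (y = 6 - (-25)*6 = 6 - 1*(-150) = 6 + 150 = 156)
√(805 + (122 - 673)) - y = √(805 + (122 - 673)) - 1*156 = √(805 - 551) - 156 = √254 - 156 = -156 + √254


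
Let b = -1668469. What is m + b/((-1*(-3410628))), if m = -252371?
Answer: -860745267457/3410628 ≈ -2.5237e+5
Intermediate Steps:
m + b/((-1*(-3410628))) = -252371 - 1668469/((-1*(-3410628))) = -252371 - 1668469/3410628 = -860745267457/3410628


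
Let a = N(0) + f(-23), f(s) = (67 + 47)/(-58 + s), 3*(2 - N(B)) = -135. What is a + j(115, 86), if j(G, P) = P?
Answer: 3553/27 ≈ 131.59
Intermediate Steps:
N(B) = 47 (N(B) = 2 - ⅓*(-135) = 2 + 45 = 47)
f(s) = 114/(-58 + s)
a = 1231/27 (a = 47 + 114/(-58 - 23) = 47 + 114/(-81) = 47 + 114*(-1/81) = 47 - 38/27 = 1231/27 ≈ 45.593)
a + j(115, 86) = 1231/27 + 86 = 3553/27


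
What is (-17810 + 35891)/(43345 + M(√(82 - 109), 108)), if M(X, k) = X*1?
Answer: 111960135/268398436 - 7749*I*√3/268398436 ≈ 0.41714 - 5.0006e-5*I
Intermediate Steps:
M(X, k) = X
(-17810 + 35891)/(43345 + M(√(82 - 109), 108)) = (-17810 + 35891)/(43345 + √(82 - 109)) = 18081/(43345 + √(-27)) = 18081/(43345 + 3*I*√3)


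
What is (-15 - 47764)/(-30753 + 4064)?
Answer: 47779/26689 ≈ 1.7902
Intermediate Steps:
(-15 - 47764)/(-30753 + 4064) = -47779/(-26689) = -47779*(-1/26689) = 47779/26689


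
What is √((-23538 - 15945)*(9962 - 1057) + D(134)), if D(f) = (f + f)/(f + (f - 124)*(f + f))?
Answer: I*√155053886673/21 ≈ 18751.0*I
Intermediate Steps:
D(f) = 2*f/(f + 2*f*(-124 + f)) (D(f) = (2*f)/(f + (-124 + f)*(2*f)) = (2*f)/(f + 2*f*(-124 + f)) = 2*f/(f + 2*f*(-124 + f)))
√((-23538 - 15945)*(9962 - 1057) + D(134)) = √((-23538 - 15945)*(9962 - 1057) + 2/(-247 + 2*134)) = √(-39483*8905 + 2/(-247 + 268)) = √(-351596115 + 2/21) = √(-7383518413/21) = I*√155053886673/21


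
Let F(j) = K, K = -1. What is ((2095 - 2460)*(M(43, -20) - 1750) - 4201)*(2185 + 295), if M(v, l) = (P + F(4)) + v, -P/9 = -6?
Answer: 1486782320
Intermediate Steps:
P = 54 (P = -9*(-6) = 54)
F(j) = -1
M(v, l) = 53 + v (M(v, l) = (54 - 1) + v = 53 + v)
((2095 - 2460)*(M(43, -20) - 1750) - 4201)*(2185 + 295) = ((2095 - 2460)*((53 + 43) - 1750) - 4201)*(2185 + 295) = (-365*(96 - 1750) - 4201)*2480 = (-365*(-1654) - 4201)*2480 = (603710 - 4201)*2480 = 599509*2480 = 1486782320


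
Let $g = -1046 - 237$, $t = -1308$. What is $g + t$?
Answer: $-2591$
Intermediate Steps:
$g = -1283$
$g + t = -1283 - 1308 = -2591$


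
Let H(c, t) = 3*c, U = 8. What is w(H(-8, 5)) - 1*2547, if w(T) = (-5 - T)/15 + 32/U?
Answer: -38126/15 ≈ -2541.7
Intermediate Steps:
w(T) = 11/3 - T/15 (w(T) = (-5 - T)/15 + 32/8 = (-5 - T)*(1/15) + 32*(⅛) = (-⅓ - T/15) + 4 = 11/3 - T/15)
w(H(-8, 5)) - 1*2547 = (11/3 - (-8)/5) - 1*2547 = (11/3 - 1/15*(-24)) - 2547 = (11/3 + 8/5) - 2547 = 79/15 - 2547 = -38126/15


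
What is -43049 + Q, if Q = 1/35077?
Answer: -1510029772/35077 ≈ -43049.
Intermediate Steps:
Q = 1/35077 ≈ 2.8509e-5
-43049 + Q = -43049 + 1/35077 = -1510029772/35077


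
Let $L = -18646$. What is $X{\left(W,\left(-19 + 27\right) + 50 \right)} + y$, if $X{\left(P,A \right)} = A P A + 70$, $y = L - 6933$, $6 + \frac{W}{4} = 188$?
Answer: $2423483$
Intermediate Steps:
$W = 728$ ($W = -24 + 4 \cdot 188 = -24 + 752 = 728$)
$y = -25579$ ($y = -18646 - 6933 = -25579$)
$X{\left(P,A \right)} = 70 + P A^{2}$ ($X{\left(P,A \right)} = P A^{2} + 70 = 70 + P A^{2}$)
$X{\left(W,\left(-19 + 27\right) + 50 \right)} + y = \left(70 + 728 \left(\left(-19 + 27\right) + 50\right)^{2}\right) - 25579 = \left(70 + 728 \left(8 + 50\right)^{2}\right) - 25579 = \left(70 + 728 \cdot 58^{2}\right) - 25579 = \left(70 + 728 \cdot 3364\right) - 25579 = \left(70 + 2448992\right) - 25579 = 2449062 - 25579 = 2423483$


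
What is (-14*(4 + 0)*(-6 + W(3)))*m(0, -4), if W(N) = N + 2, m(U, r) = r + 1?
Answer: -168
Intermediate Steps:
m(U, r) = 1 + r
W(N) = 2 + N
(-14*(4 + 0)*(-6 + W(3)))*m(0, -4) = (-14*(4 + 0)*(-6 + (2 + 3)))*(1 - 4) = -56*(-6 + 5)*(-3) = -56*(-1)*(-3) = -14*(-4)*(-3) = 56*(-3) = -168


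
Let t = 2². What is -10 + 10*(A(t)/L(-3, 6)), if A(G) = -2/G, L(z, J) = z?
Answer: -25/3 ≈ -8.3333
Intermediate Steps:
t = 4
-10 + 10*(A(t)/L(-3, 6)) = -10 + 10*(-2/4/(-3)) = -10 + 10*(-2*¼*(-⅓)) = -10 + 10*(-½*(-⅓)) = -10 + 10*(⅙) = -10 + 5/3 = -25/3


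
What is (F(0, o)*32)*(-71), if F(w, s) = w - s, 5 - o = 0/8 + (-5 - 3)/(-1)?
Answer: -6816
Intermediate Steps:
o = -3 (o = 5 - (0/8 + (-5 - 3)/(-1)) = 5 - (0*(1/8) - 8*(-1)) = 5 - (0 + 8) = 5 - 1*8 = 5 - 8 = -3)
(F(0, o)*32)*(-71) = ((0 - 1*(-3))*32)*(-71) = ((0 + 3)*32)*(-71) = (3*32)*(-71) = 96*(-71) = -6816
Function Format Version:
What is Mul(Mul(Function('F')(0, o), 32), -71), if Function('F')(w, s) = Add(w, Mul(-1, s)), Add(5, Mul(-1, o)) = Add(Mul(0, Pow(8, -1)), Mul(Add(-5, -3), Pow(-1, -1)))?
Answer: -6816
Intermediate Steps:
o = -3 (o = Add(5, Mul(-1, Add(Mul(0, Pow(8, -1)), Mul(Add(-5, -3), Pow(-1, -1))))) = Add(5, Mul(-1, Add(Mul(0, Rational(1, 8)), Mul(-8, -1)))) = Add(5, Mul(-1, Add(0, 8))) = Add(5, Mul(-1, 8)) = Add(5, -8) = -3)
Mul(Mul(Function('F')(0, o), 32), -71) = Mul(Mul(Add(0, Mul(-1, -3)), 32), -71) = Mul(Mul(Add(0, 3), 32), -71) = Mul(Mul(3, 32), -71) = Mul(96, -71) = -6816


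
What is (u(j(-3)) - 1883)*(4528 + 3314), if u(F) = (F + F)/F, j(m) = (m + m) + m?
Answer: -14750802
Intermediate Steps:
j(m) = 3*m (j(m) = 2*m + m = 3*m)
u(F) = 2 (u(F) = (2*F)/F = 2)
(u(j(-3)) - 1883)*(4528 + 3314) = (2 - 1883)*(4528 + 3314) = -1881*7842 = -14750802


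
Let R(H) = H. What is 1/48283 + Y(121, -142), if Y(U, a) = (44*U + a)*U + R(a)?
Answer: 30267647041/48283 ≈ 6.2688e+5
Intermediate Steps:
Y(U, a) = a + U*(a + 44*U) (Y(U, a) = (44*U + a)*U + a = (a + 44*U)*U + a = U*(a + 44*U) + a = a + U*(a + 44*U))
1/48283 + Y(121, -142) = 1/48283 + (-142 + 44*121**2 + 121*(-142)) = 1/48283 + (-142 + 44*14641 - 17182) = 1/48283 + (-142 + 644204 - 17182) = 1/48283 + 626880 = 30267647041/48283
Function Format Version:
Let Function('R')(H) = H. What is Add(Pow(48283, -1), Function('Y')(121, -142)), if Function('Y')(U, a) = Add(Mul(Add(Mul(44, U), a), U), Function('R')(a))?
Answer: Rational(30267647041, 48283) ≈ 6.2688e+5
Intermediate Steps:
Function('Y')(U, a) = Add(a, Mul(U, Add(a, Mul(44, U)))) (Function('Y')(U, a) = Add(Mul(Add(Mul(44, U), a), U), a) = Add(Mul(Add(a, Mul(44, U)), U), a) = Add(Mul(U, Add(a, Mul(44, U))), a) = Add(a, Mul(U, Add(a, Mul(44, U)))))
Add(Pow(48283, -1), Function('Y')(121, -142)) = Add(Pow(48283, -1), Add(-142, Mul(44, Pow(121, 2)), Mul(121, -142))) = Add(Rational(1, 48283), Add(-142, Mul(44, 14641), -17182)) = Add(Rational(1, 48283), Add(-142, 644204, -17182)) = Add(Rational(1, 48283), 626880) = Rational(30267647041, 48283)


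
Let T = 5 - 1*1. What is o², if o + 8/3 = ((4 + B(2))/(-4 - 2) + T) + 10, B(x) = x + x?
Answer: 100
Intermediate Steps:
B(x) = 2*x
T = 4 (T = 5 - 1 = 4)
o = 10 (o = -8/3 + (((4 + 2*2)/(-4 - 2) + 4) + 10) = -8/3 + (((4 + 4)/(-6) + 4) + 10) = -8/3 + ((8*(-⅙) + 4) + 10) = -8/3 + ((-4/3 + 4) + 10) = -8/3 + (8/3 + 10) = -8/3 + 38/3 = 10)
o² = 10² = 100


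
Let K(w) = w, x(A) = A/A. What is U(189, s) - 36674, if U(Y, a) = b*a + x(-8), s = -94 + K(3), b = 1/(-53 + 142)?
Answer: -3263988/89 ≈ -36674.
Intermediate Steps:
x(A) = 1
b = 1/89 ≈ 0.011236
s = -91 (s = -94 + 3 = -91)
U(Y, a) = 1 + a/89 (U(Y, a) = a/89 + 1 = 1 + a/89)
U(189, s) - 36674 = (1 + (1/89)*(-91)) - 36674 = (1 - 91/89) - 36674 = -2/89 - 36674 = -3263988/89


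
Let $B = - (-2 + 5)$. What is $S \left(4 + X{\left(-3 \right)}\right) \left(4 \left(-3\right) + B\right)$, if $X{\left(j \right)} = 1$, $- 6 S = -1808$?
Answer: $-22600$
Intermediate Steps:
$B = -3$ ($B = \left(-1\right) 3 = -3$)
$S = \frac{904}{3}$ ($S = \left(- \frac{1}{6}\right) \left(-1808\right) = \frac{904}{3} \approx 301.33$)
$S \left(4 + X{\left(-3 \right)}\right) \left(4 \left(-3\right) + B\right) = \frac{904 \left(4 + 1\right) \left(4 \left(-3\right) - 3\right)}{3} = \frac{904 \cdot 5 \left(-12 - 3\right)}{3} = \frac{904 \cdot 5 \left(-15\right)}{3} = \frac{904}{3} \left(-75\right) = -22600$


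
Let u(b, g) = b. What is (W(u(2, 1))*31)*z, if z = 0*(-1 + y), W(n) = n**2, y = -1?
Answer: 0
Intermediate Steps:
z = 0 (z = 0*(-1 - 1) = 0*(-2) = 0)
(W(u(2, 1))*31)*z = (2**2*31)*0 = (4*31)*0 = 124*0 = 0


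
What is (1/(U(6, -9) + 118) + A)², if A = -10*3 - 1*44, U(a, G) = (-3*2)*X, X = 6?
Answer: 36808489/6724 ≈ 5474.2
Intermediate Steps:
U(a, G) = -36 (U(a, G) = -3*2*6 = -6*6 = -36)
A = -74 (A = -30 - 44 = -74)
(1/(U(6, -9) + 118) + A)² = (1/(-36 + 118) - 74)² = (1/82 - 74)² = (-6067/82)² = 36808489/6724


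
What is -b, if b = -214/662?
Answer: 107/331 ≈ 0.32326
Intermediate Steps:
b = -107/331 (b = -214/662 = -1*107/331 = -107/331 ≈ -0.32326)
-b = -1*(-107/331) = 107/331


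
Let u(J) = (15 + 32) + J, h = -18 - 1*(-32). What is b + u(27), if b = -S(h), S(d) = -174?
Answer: 248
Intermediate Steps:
h = 14 (h = -18 + 32 = 14)
u(J) = 47 + J
b = 174 (b = -1*(-174) = 174)
b + u(27) = 174 + (47 + 27) = 174 + 74 = 248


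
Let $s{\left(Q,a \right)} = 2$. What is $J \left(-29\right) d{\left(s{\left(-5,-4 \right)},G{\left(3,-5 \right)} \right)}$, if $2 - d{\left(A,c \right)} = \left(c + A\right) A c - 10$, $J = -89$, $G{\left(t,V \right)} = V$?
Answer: $-46458$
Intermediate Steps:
$d{\left(A,c \right)} = 12 - A c \left(A + c\right)$ ($d{\left(A,c \right)} = 2 - \left(\left(c + A\right) A c - 10\right) = 2 - \left(\left(A + c\right) A c - 10\right) = 2 - \left(A \left(A + c\right) c - 10\right) = 2 - \left(A c \left(A + c\right) - 10\right) = 2 - \left(-10 + A c \left(A + c\right)\right) = 12 - A c \left(A + c\right)$)
$J \left(-29\right) d{\left(s{\left(-5,-4 \right)},G{\left(3,-5 \right)} \right)} = \left(-89\right) \left(-29\right) \left(12 - 2 \left(-5\right)^{2} - - 5 \cdot 2^{2}\right) = 2581 \left(12 - 2 \cdot 25 - \left(-5\right) 4\right) = 2581 \left(12 - 50 + 20\right) = 2581 \left(-18\right) = -46458$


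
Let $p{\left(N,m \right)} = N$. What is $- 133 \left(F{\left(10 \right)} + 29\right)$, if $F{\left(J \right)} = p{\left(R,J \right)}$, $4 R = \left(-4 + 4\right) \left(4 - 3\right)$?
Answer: $-3857$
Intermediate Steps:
$R = 0$ ($R = \frac{\left(-4 + 4\right) \left(4 - 3\right)}{4} = \frac{0 \cdot 1}{4} = \frac{1}{4} \cdot 0 = 0$)
$F{\left(J \right)} = 0$
$- 133 \left(F{\left(10 \right)} + 29\right) = - 133 \left(0 + 29\right) = \left(-133\right) 29 = -3857$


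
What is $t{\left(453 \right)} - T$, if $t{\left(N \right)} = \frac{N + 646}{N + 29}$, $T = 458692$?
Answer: $- \frac{221088445}{482} \approx -4.5869 \cdot 10^{5}$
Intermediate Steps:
$t{\left(N \right)} = \frac{646 + N}{29 + N}$
$t{\left(453 \right)} - T = \frac{646 + 453}{29 + 453} - 458692 = \frac{1}{482} \cdot 1099 - 458692 = \frac{1099}{482} - 458692 = - \frac{221088445}{482}$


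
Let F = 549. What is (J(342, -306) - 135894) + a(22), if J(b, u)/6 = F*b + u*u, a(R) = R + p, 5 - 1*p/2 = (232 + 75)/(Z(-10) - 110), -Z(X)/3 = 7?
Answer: 203378376/131 ≈ 1.5525e+6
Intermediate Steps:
Z(X) = -21 (Z(X) = -3*7 = -21)
p = 1924/131 (p = 10 - 2*(232 + 75)/(-21 - 110) = 10 - 614/(-131) = 10 - 614*(-1)/131 = 10 - 2*(-307/131) = 10 + 614/131 = 1924/131 ≈ 14.687)
a(R) = 1924/131 + R (a(R) = R + 1924/131 = 1924/131 + R)
J(b, u) = 6*u² + 3294*b (J(b, u) = 6*(549*b + u*u) = 6*(549*b + u²) = 6*(u² + 549*b) = 6*u² + 3294*b)
(J(342, -306) - 135894) + a(22) = ((6*(-306)² + 3294*342) - 135894) + (1924/131 + 22) = ((6*93636 + 1126548) - 135894) + 4806/131 = ((561816 + 1126548) - 135894) + 4806/131 = (1688364 - 135894) + 4806/131 = 1552470 + 4806/131 = 203378376/131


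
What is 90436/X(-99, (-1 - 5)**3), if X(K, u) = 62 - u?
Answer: 45218/139 ≈ 325.31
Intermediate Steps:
90436/X(-99, (-1 - 5)**3) = 90436/(62 - (-1 - 5)**3) = 90436/(62 - 1*(-6)**3) = 90436/(62 - 1*(-216)) = 90436/(62 + 216) = 90436/278 = 90436*(1/278) = 45218/139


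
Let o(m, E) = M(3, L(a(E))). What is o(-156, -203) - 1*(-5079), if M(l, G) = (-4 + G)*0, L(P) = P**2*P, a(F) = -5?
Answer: 5079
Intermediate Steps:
L(P) = P**3
M(l, G) = 0
o(m, E) = 0
o(-156, -203) - 1*(-5079) = 0 - 1*(-5079) = 0 + 5079 = 5079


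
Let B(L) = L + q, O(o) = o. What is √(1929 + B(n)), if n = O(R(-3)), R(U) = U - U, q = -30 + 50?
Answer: √1949 ≈ 44.147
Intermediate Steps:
q = 20
R(U) = 0
n = 0
B(L) = 20 + L (B(L) = L + 20 = 20 + L)
√(1929 + B(n)) = √(1929 + (20 + 0)) = √(1929 + 20) = √1949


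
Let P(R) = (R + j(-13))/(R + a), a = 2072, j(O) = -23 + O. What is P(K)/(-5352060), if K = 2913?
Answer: -137/1270477100 ≈ -1.0783e-7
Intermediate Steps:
P(R) = (-36 + R)/(2072 + R) (P(R) = (R + (-23 - 13))/(R + 2072) = (R - 36)/(2072 + R) = (-36 + R)/(2072 + R))
P(K)/(-5352060) = ((-36 + 2913)/(2072 + 2913))/(-5352060) = (2877/4985)*(-1/5352060) = -137/1270477100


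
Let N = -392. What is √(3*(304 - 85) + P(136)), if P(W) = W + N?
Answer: √401 ≈ 20.025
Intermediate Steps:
P(W) = -392 + W (P(W) = W - 392 = -392 + W)
√(3*(304 - 85) + P(136)) = √(3*(304 - 85) + (-392 + 136)) = √(3*219 - 256) = √(657 - 256) = √401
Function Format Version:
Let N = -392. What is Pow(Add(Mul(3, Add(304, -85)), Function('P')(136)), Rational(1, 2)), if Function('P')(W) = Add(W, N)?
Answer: Pow(401, Rational(1, 2)) ≈ 20.025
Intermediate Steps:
Function('P')(W) = Add(-392, W) (Function('P')(W) = Add(W, -392) = Add(-392, W))
Pow(Add(Mul(3, Add(304, -85)), Function('P')(136)), Rational(1, 2)) = Pow(Add(Mul(3, Add(304, -85)), Add(-392, 136)), Rational(1, 2)) = Pow(Add(Mul(3, 219), -256), Rational(1, 2)) = Pow(Add(657, -256), Rational(1, 2)) = Pow(401, Rational(1, 2))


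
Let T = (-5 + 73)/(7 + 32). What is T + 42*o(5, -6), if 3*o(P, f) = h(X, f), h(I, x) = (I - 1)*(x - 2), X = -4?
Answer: 21908/39 ≈ 561.74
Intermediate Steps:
h(I, x) = (-1 + I)*(-2 + x)
T = 68/39 ≈ 1.7436
o(P, f) = 10/3 - 5*f/3 (o(P, f) = (2 - f - 2*(-4) - 4*f)/3 = (2 - f + 8 - 4*f)/3 = (10 - 5*f)/3 = 10/3 - 5*f/3)
T + 42*o(5, -6) = 68/39 + 42*(10/3 - 5/3*(-6)) = 68/39 + 42*(10/3 + 10) = 68/39 + 42*(40/3) = 68/39 + 560 = 21908/39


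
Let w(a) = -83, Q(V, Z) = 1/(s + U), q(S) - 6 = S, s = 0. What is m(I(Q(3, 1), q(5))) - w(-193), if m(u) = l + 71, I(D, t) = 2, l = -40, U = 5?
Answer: 114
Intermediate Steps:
q(S) = 6 + S
Q(V, Z) = 1/5 (Q(V, Z) = 1/(0 + 5) = 1/5)
m(u) = 31 (m(u) = -40 + 71 = 31)
m(I(Q(3, 1), q(5))) - w(-193) = 31 - 1*(-83) = 31 + 83 = 114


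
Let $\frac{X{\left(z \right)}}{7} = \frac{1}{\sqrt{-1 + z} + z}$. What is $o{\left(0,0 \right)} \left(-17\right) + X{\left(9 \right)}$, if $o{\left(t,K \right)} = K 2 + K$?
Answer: $\frac{63}{73} - \frac{14 \sqrt{2}}{73} \approx 0.59179$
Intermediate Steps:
$o{\left(t,K \right)} = 3 K$ ($o{\left(t,K \right)} = 2 K + K = 3 K$)
$X{\left(z \right)} = \frac{7}{z + \sqrt{-1 + z}}$ ($X{\left(z \right)} = \frac{7}{\sqrt{-1 + z} + z} = \frac{7}{z + \sqrt{-1 + z}}$)
$o{\left(0,0 \right)} \left(-17\right) + X{\left(9 \right)} = 3 \cdot 0 \left(-17\right) + \frac{7}{9 + \sqrt{-1 + 9}} = 0 \left(-17\right) + \frac{7}{9 + \sqrt{8}} = 0 + \frac{7}{9 + 2 \sqrt{2}} = \frac{7}{9 + 2 \sqrt{2}}$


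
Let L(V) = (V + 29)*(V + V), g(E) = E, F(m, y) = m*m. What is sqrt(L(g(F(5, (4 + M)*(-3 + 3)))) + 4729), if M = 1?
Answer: sqrt(7429) ≈ 86.192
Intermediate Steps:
F(m, y) = m**2
L(V) = 2*V*(29 + V) (L(V) = (29 + V)*(2*V) = 2*V*(29 + V))
sqrt(L(g(F(5, (4 + M)*(-3 + 3)))) + 4729) = sqrt(2*5**2*(29 + 5**2) + 4729) = sqrt(2*25*(29 + 25) + 4729) = sqrt(2*25*54 + 4729) = sqrt(2700 + 4729) = sqrt(7429)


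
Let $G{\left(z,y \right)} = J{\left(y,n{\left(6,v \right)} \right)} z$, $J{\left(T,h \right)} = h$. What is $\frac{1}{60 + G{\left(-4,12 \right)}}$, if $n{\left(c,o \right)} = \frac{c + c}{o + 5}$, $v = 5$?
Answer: $\frac{5}{276} \approx 0.018116$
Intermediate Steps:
$n{\left(c,o \right)} = \frac{2 c}{5 + o}$
$G{\left(z,y \right)} = \frac{6 z}{5}$ ($G{\left(z,y \right)} = 2 \cdot 6 \frac{1}{5 + 5} z = 2 \cdot 6 \cdot \frac{1}{10} z = \frac{6 z}{5}$)
$\frac{1}{60 + G{\left(-4,12 \right)}} = \frac{1}{60 + \frac{6}{5} \left(-4\right)} = \frac{1}{60 - \frac{24}{5}} = \frac{1}{\frac{276}{5}} = \frac{5}{276}$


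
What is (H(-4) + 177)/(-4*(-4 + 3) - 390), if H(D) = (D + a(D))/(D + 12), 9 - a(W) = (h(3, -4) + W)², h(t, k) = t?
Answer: -355/772 ≈ -0.45984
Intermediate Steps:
a(W) = 9 - (3 + W)²
H(D) = (9 + D - (3 + D)²)/(12 + D) (H(D) = (D + (9 - (3 + D)²))/(D + 12) = (9 + D - (3 + D)²)/(12 + D))
(H(-4) + 177)/(-4*(-4 + 3) - 390) = (-4*(-5 - 1*(-4))/(12 - 4) + 177)/(-4*(-4 + 3) - 390) = (-4*(-5 + 4)/8 + 177)/(-4*(-1) - 390) = (-4*⅛*(-1) + 177)/(4 - 390) = (½ + 177)/(-386) = (355/2)*(-1/386) = -355/772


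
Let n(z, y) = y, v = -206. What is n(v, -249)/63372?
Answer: -83/21124 ≈ -0.0039292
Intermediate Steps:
n(v, -249)/63372 = -249/63372 = -249*1/63372 = -83/21124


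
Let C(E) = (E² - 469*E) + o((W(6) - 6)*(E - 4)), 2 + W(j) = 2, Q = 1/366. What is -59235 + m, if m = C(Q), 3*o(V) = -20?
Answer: -7935948353/133956 ≈ -59243.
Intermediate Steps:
Q = 1/366 ≈ 0.0027322
W(j) = 0 (W(j) = -2 + 2 = 0)
o(V) = -20/3 (o(V) = (⅓)*(-20) = -20/3)
C(E) = -20/3 + E² - 469*E (C(E) = (E² - 469*E) - 20/3 = -20/3 + E² - 469*E)
m = -1064693/133956 (m = -20/3 + (1/366)² - 469*1/366 = -20/3 + 1/133956 - 469/366 = -1064693/133956 ≈ -7.9481)
-59235 + m = -59235 - 1064693/133956 = -7935948353/133956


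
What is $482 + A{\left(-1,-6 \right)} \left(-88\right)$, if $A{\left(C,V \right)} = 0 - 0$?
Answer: $482$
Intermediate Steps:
$A{\left(C,V \right)} = 0$ ($A{\left(C,V \right)} = 0 + 0 = 0$)
$482 + A{\left(-1,-6 \right)} \left(-88\right) = 482 + 0 \left(-88\right) = 482 + 0 = 482$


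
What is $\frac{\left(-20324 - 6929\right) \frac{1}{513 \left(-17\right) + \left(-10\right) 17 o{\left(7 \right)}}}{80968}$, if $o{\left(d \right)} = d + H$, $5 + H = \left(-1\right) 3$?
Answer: $\frac{27253}{692357368} \approx 3.9363 \cdot 10^{-5}$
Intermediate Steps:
$H = -8$ ($H = -5 - 3 = -8$)
$o{\left(d \right)} = -8 + d$ ($o{\left(d \right)} = d - 8 = -8 + d$)
$\frac{\left(-20324 - 6929\right) \frac{1}{513 \left(-17\right) + \left(-10\right) 17 o{\left(7 \right)}}}{80968} = \frac{\left(-20324 - 6929\right) \frac{1}{513 \left(-17\right) + \left(-10\right) 17 \left(-8 + 7\right)}}{80968} = - \frac{27253}{-8721 - -170} \cdot \frac{1}{80968} = - \frac{27253}{-8721 + 170} \cdot \frac{1}{80968} = - \frac{27253}{-8551} \cdot \frac{1}{80968} = \left(-27253\right) \left(- \frac{1}{8551}\right) \frac{1}{80968} = \frac{27253}{8551} \cdot \frac{1}{80968} = \frac{27253}{692357368}$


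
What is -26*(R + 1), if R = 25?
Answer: -676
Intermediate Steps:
-26*(R + 1) = -26*(25 + 1) = -26*26 = -676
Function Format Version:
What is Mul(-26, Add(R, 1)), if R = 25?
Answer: -676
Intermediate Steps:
Mul(-26, Add(R, 1)) = Mul(-26, Add(25, 1)) = Mul(-26, 26) = -676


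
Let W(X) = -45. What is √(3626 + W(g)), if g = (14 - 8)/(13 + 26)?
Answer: √3581 ≈ 59.841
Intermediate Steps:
g = 2/13 (g = 6/39 = 6*(1/39) = 2/13 ≈ 0.15385)
√(3626 + W(g)) = √(3626 - 45) = √3581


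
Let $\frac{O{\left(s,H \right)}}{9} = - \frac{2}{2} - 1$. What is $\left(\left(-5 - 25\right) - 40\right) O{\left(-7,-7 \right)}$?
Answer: $1260$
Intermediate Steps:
$O{\left(s,H \right)} = -18$ ($O{\left(s,H \right)} = 9 \left(- \frac{2}{2} - 1\right) = 9 \left(\left(-2\right) \frac{1}{2} - 1\right) = 9 \left(-1 - 1\right) = 9 \left(-2\right) = -18$)
$\left(\left(-5 - 25\right) - 40\right) O{\left(-7,-7 \right)} = \left(\left(-5 - 25\right) - 40\right) \left(-18\right) = \left(-30 - 40\right) \left(-18\right) = \left(-70\right) \left(-18\right) = 1260$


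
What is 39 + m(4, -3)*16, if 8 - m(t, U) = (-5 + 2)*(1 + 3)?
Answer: 359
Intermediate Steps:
m(t, U) = 20 (m(t, U) = 8 - (-5 + 2)*(1 + 3) = 8 - (-3)*4 = 8 - 1*(-12) = 8 + 12 = 20)
39 + m(4, -3)*16 = 39 + 20*16 = 39 + 320 = 359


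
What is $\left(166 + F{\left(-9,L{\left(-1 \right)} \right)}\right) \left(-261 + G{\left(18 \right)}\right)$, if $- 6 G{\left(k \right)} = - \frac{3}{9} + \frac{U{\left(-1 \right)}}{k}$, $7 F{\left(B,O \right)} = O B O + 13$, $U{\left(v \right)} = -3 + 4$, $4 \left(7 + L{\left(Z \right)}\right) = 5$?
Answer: $- \frac{395661137}{12096} \approx -32710.0$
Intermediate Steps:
$L{\left(Z \right)} = - \frac{23}{4}$ ($L{\left(Z \right)} = -7 + \frac{1}{4} \cdot 5 = -7 + \frac{5}{4} = - \frac{23}{4}$)
$U{\left(v \right)} = 1$
$F{\left(B,O \right)} = \frac{13}{7} + \frac{B O^{2}}{7}$ ($F{\left(B,O \right)} = \frac{O B O + 13}{7} = \frac{B O O + 13}{7} = \frac{B O^{2} + 13}{7} = \frac{13 + B O^{2}}{7} = \frac{13}{7} + \frac{B O^{2}}{7}$)
$G{\left(k \right)} = \frac{1}{18} - \frac{1}{6 k}$ ($G{\left(k \right)} = - \frac{- \frac{3}{9} + 1 \frac{1}{k}}{6} = - \frac{\left(-3\right) \frac{1}{9} + \frac{1}{k}}{6} = - \frac{- \frac{1}{3} + \frac{1}{k}}{6} = \frac{1}{18} - \frac{1}{6 k}$)
$\left(166 + F{\left(-9,L{\left(-1 \right)} \right)}\right) \left(-261 + G{\left(18 \right)}\right) = \left(166 + \left(\frac{13}{7} + \frac{1}{7} \left(-9\right) \left(- \frac{23}{4}\right)^{2}\right)\right) \left(-261 + \frac{-3 + 18}{18 \cdot 18}\right) = \left(166 + \left(\frac{13}{7} + \frac{1}{7} \left(-9\right) \frac{529}{16}\right)\right) \left(-261 + \frac{1}{18} \cdot \frac{1}{18} \cdot 15\right) = \left(166 + \left(\frac{13}{7} - \frac{4761}{112}\right)\right) \left(-261 + \frac{5}{108}\right) = \left(166 - \frac{4553}{112}\right) \left(- \frac{28183}{108}\right) = \frac{14039}{112} \left(- \frac{28183}{108}\right) = - \frac{395661137}{12096}$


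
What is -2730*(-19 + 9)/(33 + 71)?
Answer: 525/2 ≈ 262.50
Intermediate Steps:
-2730*(-19 + 9)/(33 + 71) = -(-27300)/104 = -2730*(-5/52) = 525/2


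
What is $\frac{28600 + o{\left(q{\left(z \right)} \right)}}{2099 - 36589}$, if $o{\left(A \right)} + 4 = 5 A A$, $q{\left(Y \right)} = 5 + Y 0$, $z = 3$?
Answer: $- \frac{28721}{34490} \approx -0.83273$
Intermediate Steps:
$q{\left(Y \right)} = 5$ ($q{\left(Y \right)} = 5 + 0 = 5$)
$o{\left(A \right)} = -4 + 5 A^{2}$ ($o{\left(A \right)} = -4 + 5 A A = -4 + 5 A^{2}$)
$\frac{28600 + o{\left(q{\left(z \right)} \right)}}{2099 - 36589} = \frac{28600 - \left(4 - 5 \cdot 5^{2}\right)}{2099 - 36589} = \frac{28600 + \left(-4 + 5 \cdot 25\right)}{-34490} = \left(28600 + \left(-4 + 125\right)\right) \left(- \frac{1}{34490}\right) = \left(28600 + 121\right) \left(- \frac{1}{34490}\right) = 28721 \left(- \frac{1}{34490}\right) = - \frac{28721}{34490}$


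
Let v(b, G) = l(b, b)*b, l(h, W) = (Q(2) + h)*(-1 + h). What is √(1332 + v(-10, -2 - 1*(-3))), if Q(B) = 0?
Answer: 2*√58 ≈ 15.232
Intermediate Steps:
l(h, W) = h*(-1 + h) (l(h, W) = (0 + h)*(-1 + h) = h*(-1 + h))
v(b, G) = b²*(-1 + b) (v(b, G) = (b*(-1 + b))*b = b²*(-1 + b))
√(1332 + v(-10, -2 - 1*(-3))) = √(1332 + (-10)²*(-1 - 10)) = √(1332 + 100*(-11)) = √(1332 - 1100) = √232 = 2*√58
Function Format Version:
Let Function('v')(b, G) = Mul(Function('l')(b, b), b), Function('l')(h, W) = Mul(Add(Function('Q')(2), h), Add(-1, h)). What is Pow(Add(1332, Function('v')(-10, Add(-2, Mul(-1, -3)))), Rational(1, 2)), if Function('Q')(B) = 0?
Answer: Mul(2, Pow(58, Rational(1, 2))) ≈ 15.232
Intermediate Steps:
Function('l')(h, W) = Mul(h, Add(-1, h)) (Function('l')(h, W) = Mul(Add(0, h), Add(-1, h)) = Mul(h, Add(-1, h)))
Function('v')(b, G) = Mul(Pow(b, 2), Add(-1, b)) (Function('v')(b, G) = Mul(Mul(b, Add(-1, b)), b) = Mul(Pow(b, 2), Add(-1, b)))
Pow(Add(1332, Function('v')(-10, Add(-2, Mul(-1, -3)))), Rational(1, 2)) = Pow(Add(1332, Mul(Pow(-10, 2), Add(-1, -10))), Rational(1, 2)) = Pow(Add(1332, Mul(100, -11)), Rational(1, 2)) = Pow(Add(1332, -1100), Rational(1, 2)) = Pow(232, Rational(1, 2)) = Mul(2, Pow(58, Rational(1, 2)))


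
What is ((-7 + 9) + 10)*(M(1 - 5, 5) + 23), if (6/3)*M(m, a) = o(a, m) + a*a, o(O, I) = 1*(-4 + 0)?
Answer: 402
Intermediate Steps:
o(O, I) = -4 (o(O, I) = 1*(-4) = -4)
M(m, a) = -2 + a**2/2 (M(m, a) = (-4 + a*a)/2 = (-4 + a**2)/2 = -2 + a**2/2)
((-7 + 9) + 10)*(M(1 - 5, 5) + 23) = ((-7 + 9) + 10)*((-2 + (1/2)*5**2) + 23) = (2 + 10)*((-2 + (1/2)*25) + 23) = 12*((-2 + 25/2) + 23) = 12*(21/2 + 23) = 12*(67/2) = 402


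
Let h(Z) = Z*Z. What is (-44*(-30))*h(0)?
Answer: 0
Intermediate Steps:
h(Z) = Z**2
(-44*(-30))*h(0) = -44*(-30)*0**2 = 1320*0 = 0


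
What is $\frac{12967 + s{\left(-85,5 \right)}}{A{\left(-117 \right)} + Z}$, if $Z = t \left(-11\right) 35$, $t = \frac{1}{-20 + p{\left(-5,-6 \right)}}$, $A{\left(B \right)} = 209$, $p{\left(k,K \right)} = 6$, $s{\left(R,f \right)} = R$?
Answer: $\frac{25764}{473} \approx 54.469$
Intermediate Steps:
$t = - \frac{1}{14}$ ($t = \frac{1}{-20 + 6} = \frac{1}{-14} = - \frac{1}{14} \approx -0.071429$)
$Z = \frac{55}{2}$ ($Z = \left(- \frac{1}{14}\right) \left(-11\right) 35 = \frac{11}{14} \cdot 35 = \frac{55}{2} \approx 27.5$)
$\frac{12967 + s{\left(-85,5 \right)}}{A{\left(-117 \right)} + Z} = \frac{12967 - 85}{209 + \frac{55}{2}} = \frac{12882}{\frac{473}{2}} = 12882 \cdot \frac{2}{473} = \frac{25764}{473}$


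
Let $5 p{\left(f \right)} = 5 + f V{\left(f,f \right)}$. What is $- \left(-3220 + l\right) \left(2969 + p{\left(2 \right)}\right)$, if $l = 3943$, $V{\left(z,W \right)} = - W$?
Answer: $- \frac{10733658}{5} \approx -2.1467 \cdot 10^{6}$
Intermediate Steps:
$p{\left(f \right)} = 1 - \frac{f^{2}}{5}$ ($p{\left(f \right)} = \frac{5 + f \left(- f\right)}{5} = \frac{5 - f^{2}}{5} = 1 - \frac{f^{2}}{5}$)
$- \left(-3220 + l\right) \left(2969 + p{\left(2 \right)}\right) = - \left(-3220 + 3943\right) \left(2969 + \left(1 - \frac{2^{2}}{5}\right)\right) = - 723 \left(2969 + \left(1 - \frac{4}{5}\right)\right) = - 723 \left(2969 + \frac{1}{5}\right) = - \frac{723 \cdot 14846}{5} = \left(-1\right) \frac{10733658}{5} = - \frac{10733658}{5}$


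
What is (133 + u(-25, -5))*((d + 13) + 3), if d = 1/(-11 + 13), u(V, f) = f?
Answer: 2112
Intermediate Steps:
d = 1/2 ≈ 0.50000
(133 + u(-25, -5))*((d + 13) + 3) = (133 - 5)*((1/2 + 13) + 3) = 128*(27/2 + 3) = 128*(33/2) = 2112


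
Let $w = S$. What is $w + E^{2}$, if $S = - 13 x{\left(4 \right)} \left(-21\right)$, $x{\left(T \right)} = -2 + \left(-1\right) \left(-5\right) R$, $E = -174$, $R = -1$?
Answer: $28365$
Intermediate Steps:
$x{\left(T \right)} = -7$ ($x{\left(T \right)} = -2 + \left(-1\right) \left(-5\right) \left(-1\right) = -2 + 5 \left(-1\right) = -2 - 5 = -7$)
$S = -1911$ ($S = \left(-13\right) \left(-7\right) \left(-21\right) = 91 \left(-21\right) = -1911$)
$w = -1911$
$w + E^{2} = -1911 + \left(-174\right)^{2} = -1911 + 30276 = 28365$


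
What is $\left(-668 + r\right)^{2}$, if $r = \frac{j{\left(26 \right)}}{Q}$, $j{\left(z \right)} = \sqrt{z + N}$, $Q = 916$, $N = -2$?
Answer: $\frac{\left(305944 - \sqrt{6}\right)^{2}}{209764} \approx 4.4622 \cdot 10^{5}$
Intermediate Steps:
$j{\left(z \right)} = \sqrt{-2 + z}$ ($j{\left(z \right)} = \sqrt{z - 2} = \sqrt{-2 + z}$)
$r = \frac{\sqrt{6}}{458}$ ($r = \frac{\sqrt{-2 + 26}}{916} = \sqrt{24} \cdot \frac{1}{916} = 2 \sqrt{6} \cdot \frac{1}{916} = \frac{\sqrt{6}}{458} \approx 0.0053482$)
$\left(-668 + r\right)^{2} = \left(-668 + \frac{\sqrt{6}}{458}\right)^{2}$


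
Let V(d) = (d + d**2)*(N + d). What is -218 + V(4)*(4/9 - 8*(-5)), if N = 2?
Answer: 13906/3 ≈ 4635.3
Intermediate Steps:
V(d) = (2 + d)*(d + d**2) (V(d) = (d + d**2)*(2 + d) = (2 + d)*(d + d**2))
-218 + V(4)*(4/9 - 8*(-5)) = -218 + (4*(2 + 4**2 + 3*4))*(4/9 - 8*(-5)) = -218 + (4*(2 + 16 + 12))*(4*(1/9) + 40) = -218 + (4*30)*(4/9 + 40) = -218 + 120*(364/9) = -218 + 14560/3 = 13906/3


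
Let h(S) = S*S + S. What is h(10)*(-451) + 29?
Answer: -49581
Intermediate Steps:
h(S) = S + S² (h(S) = S² + S = S + S²)
h(10)*(-451) + 29 = (10*(1 + 10))*(-451) + 29 = (10*11)*(-451) + 29 = 110*(-451) + 29 = -49610 + 29 = -49581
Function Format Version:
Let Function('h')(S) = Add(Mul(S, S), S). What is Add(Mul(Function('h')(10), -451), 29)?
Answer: -49581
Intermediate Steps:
Function('h')(S) = Add(S, Pow(S, 2)) (Function('h')(S) = Add(Pow(S, 2), S) = Add(S, Pow(S, 2)))
Add(Mul(Function('h')(10), -451), 29) = Add(Mul(Mul(10, Add(1, 10)), -451), 29) = Add(Mul(Mul(10, 11), -451), 29) = Add(Mul(110, -451), 29) = Add(-49610, 29) = -49581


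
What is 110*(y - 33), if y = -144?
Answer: -19470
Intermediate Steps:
110*(y - 33) = 110*(-144 - 33) = 110*(-177) = -19470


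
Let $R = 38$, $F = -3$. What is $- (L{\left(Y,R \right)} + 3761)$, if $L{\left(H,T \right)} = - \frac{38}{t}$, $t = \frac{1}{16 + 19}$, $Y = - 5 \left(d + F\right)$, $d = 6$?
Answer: $-2431$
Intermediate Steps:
$Y = -15$ ($Y = - 5 \left(6 - 3\right) = \left(-5\right) 3 = -15$)
$t = \frac{1}{35} \approx 0.028571$
$L{\left(H,T \right)} = -1330$ ($L{\left(H,T \right)} = - 38 \frac{1}{\frac{1}{35}} = \left(-38\right) 35 = -1330$)
$- (L{\left(Y,R \right)} + 3761) = - (-1330 + 3761) = \left(-1\right) 2431 = -2431$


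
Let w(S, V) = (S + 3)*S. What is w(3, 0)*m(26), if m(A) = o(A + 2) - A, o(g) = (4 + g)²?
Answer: 17964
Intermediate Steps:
m(A) = (6 + A)² - A (m(A) = (4 + (A + 2))² - A = (4 + (2 + A))² - A = (6 + A)² - A)
w(S, V) = S*(3 + S) (w(S, V) = (3 + S)*S = S*(3 + S))
w(3, 0)*m(26) = (3*(3 + 3))*((6 + 26)² - 1*26) = (3*6)*(32² - 26) = 18*(1024 - 26) = 18*998 = 17964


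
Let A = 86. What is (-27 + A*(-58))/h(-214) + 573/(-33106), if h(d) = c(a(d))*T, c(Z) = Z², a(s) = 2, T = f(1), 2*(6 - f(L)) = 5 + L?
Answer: -83016733/198636 ≈ -417.93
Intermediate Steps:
f(L) = 7/2 - L/2 (f(L) = 6 - (5 + L)/2 = 6 + (-5/2 - L/2) = 7/2 - L/2)
T = 3 (T = 7/2 - ½*1 = 7/2 - ½ = 3)
h(d) = 12 (h(d) = 2²*3 = 4*3 = 12)
(-27 + A*(-58))/h(-214) + 573/(-33106) = (-27 + 86*(-58))/12 + 573/(-33106) = (-27 - 4988)*(1/12) + 573*(-1/33106) = -5015*1/12 - 573/33106 = -5015/12 - 573/33106 = -83016733/198636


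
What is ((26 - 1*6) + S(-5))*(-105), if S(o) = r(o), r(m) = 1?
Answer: -2205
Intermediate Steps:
S(o) = 1
((26 - 1*6) + S(-5))*(-105) = ((26 - 1*6) + 1)*(-105) = ((26 - 6) + 1)*(-105) = (20 + 1)*(-105) = 21*(-105) = -2205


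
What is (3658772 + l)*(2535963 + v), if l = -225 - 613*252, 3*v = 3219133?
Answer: 37938653806562/3 ≈ 1.2646e+13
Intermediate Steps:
v = 3219133/3 (v = (1/3)*3219133 = 3219133/3 ≈ 1.0730e+6)
l = -154701 (l = -225 - 154476 = -154701)
(3658772 + l)*(2535963 + v) = (3658772 - 154701)*(2535963 + 3219133/3) = 3504071*(10827022/3) = 37938653806562/3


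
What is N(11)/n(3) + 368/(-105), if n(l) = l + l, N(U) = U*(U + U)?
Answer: 1289/35 ≈ 36.829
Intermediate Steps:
N(U) = 2*U² (N(U) = U*(2*U) = 2*U²)
n(l) = 2*l
N(11)/n(3) + 368/(-105) = (2*11²)/((2*3)) + 368/(-105) = (2*121)/6 + 368*(-1/105) = 242*(⅙) - 368/105 = 121/3 - 368/105 = 1289/35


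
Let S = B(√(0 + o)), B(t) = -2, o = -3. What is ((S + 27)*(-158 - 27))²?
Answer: 21390625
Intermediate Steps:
S = -2
((S + 27)*(-158 - 27))² = ((-2 + 27)*(-158 - 27))² = (25*(-185))² = (-4625)² = 21390625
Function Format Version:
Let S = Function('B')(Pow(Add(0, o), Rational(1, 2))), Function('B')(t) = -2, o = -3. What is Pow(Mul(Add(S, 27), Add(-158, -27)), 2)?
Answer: 21390625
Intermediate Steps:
S = -2
Pow(Mul(Add(S, 27), Add(-158, -27)), 2) = Pow(Mul(Add(-2, 27), Add(-158, -27)), 2) = Pow(Mul(25, -185), 2) = Pow(-4625, 2) = 21390625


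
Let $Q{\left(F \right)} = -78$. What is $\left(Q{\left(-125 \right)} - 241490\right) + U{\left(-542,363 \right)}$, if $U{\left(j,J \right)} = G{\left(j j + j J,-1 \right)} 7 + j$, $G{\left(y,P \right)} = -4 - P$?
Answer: $-242131$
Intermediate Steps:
$U{\left(j,J \right)} = -21 + j$ ($U{\left(j,J \right)} = \left(-4 - -1\right) 7 + j = \left(-4 + 1\right) 7 + j = \left(-3\right) 7 + j = -21 + j$)
$\left(Q{\left(-125 \right)} - 241490\right) + U{\left(-542,363 \right)} = \left(-78 - 241490\right) - 563 = -241568 - 563 = -242131$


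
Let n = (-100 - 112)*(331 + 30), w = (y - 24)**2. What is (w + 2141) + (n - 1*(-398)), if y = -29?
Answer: -71184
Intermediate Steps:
w = 2809 (w = (-29 - 24)**2 = (-53)**2 = 2809)
n = -76532 (n = -212*361 = -76532)
(w + 2141) + (n - 1*(-398)) = (2809 + 2141) + (-76532 - 1*(-398)) = 4950 + (-76532 + 398) = 4950 - 76134 = -71184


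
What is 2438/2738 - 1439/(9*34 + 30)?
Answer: -1560407/459984 ≈ -3.3923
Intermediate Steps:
2438/2738 - 1439/(9*34 + 30) = 2438*(1/2738) - 1439/(306 + 30) = 1219/1369 - 1439/336 = -1560407/459984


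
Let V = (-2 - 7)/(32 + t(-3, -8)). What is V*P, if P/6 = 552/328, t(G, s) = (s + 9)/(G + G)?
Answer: -22356/7831 ≈ -2.8548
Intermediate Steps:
t(G, s) = (9 + s)/(2*G) (t(G, s) = (9 + s)/((2*G)) = (9 + s)*(1/(2*G)) = (9 + s)/(2*G))
P = 414/41 (P = 6*(552/328) = 6*(552*(1/328)) = 6*(69/41) = 414/41 ≈ 10.098)
V = -54/191 (V = (-2 - 7)/(32 + (½)*(9 - 8)/(-3)) = -9/(32 + (½)*(-⅓)*1) = -9/(32 - ⅙) = -9/191/6 = -9*6/191 = -54/191 ≈ -0.28272)
V*P = -54/191*414/41 = -22356/7831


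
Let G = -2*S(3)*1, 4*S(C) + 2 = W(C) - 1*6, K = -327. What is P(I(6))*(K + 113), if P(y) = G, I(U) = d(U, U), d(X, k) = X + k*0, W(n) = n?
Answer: -535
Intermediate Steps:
d(X, k) = X (d(X, k) = X + 0 = X)
S(C) = -2 + C/4 (S(C) = -½ + (C - 1*6)/4 = -½ + (C - 6)/4 = -½ + (-6 + C)/4 = -½ + (-3/2 + C/4) = -2 + C/4)
I(U) = U
G = 5/2 (G = -2*(-2 + (¼)*3)*1 = -2*(-2 + ¾)*1 = -2*(-5/4)*1 = (5/2)*1 = 5/2 ≈ 2.5000)
P(y) = 5/2
P(I(6))*(K + 113) = 5*(-327 + 113)/2 = (5/2)*(-214) = -535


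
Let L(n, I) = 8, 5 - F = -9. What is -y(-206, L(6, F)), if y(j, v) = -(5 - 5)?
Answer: 0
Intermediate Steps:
F = 14 (F = 5 - 1*(-9) = 5 + 9 = 14)
y(j, v) = 0 (y(j, v) = -1*0 = 0)
-y(-206, L(6, F)) = -1*0 = 0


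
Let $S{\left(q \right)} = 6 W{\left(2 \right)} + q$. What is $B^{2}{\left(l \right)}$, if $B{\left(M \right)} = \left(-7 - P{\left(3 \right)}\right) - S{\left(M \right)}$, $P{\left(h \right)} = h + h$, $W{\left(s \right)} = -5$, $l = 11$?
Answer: $36$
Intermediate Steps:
$P{\left(h \right)} = 2 h$
$S{\left(q \right)} = -30 + q$ ($S{\left(q \right)} = 6 \left(-5\right) + q = -30 + q$)
$B{\left(M \right)} = 17 - M$ ($B{\left(M \right)} = \left(-7 - 2 \cdot 3\right) - \left(-30 + M\right) = \left(-7 - 6\right) - \left(-30 + M\right) = -13 - \left(-30 + M\right) = 17 - M$)
$B^{2}{\left(l \right)} = \left(17 - 11\right)^{2} = 6^{2} = 36$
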